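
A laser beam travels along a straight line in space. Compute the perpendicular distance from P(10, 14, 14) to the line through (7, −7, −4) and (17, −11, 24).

3√61

A direction vector is d = (10, −4, 28).
AP = (3, 21, 18), and AP × d = (660, 96, −222).
|AP × d|² = 494100 and |d|² = 900, so the distance is √(494100/900) = √549 = 3√61.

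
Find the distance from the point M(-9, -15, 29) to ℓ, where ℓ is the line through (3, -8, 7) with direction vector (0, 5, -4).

2√77

Direction vector d = (0, 5, -4).
AP = (-12, -7, 22), and AP × d = (-82, -48, -60).
|AP × d|² = 12628 and |d|² = 41, so the distance is √(12628/41) = √308 = 2√77.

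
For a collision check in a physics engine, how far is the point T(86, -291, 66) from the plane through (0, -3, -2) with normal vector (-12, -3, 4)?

8

The plane has equation n·(r − (0, -3, -2)) = 0, i.e. n·r = 1.
Then n·(86, -291, 66) - 1 = 104.
|n| = √(144 + 9 + 16) = 13, so the distance is |104|/13 = 8.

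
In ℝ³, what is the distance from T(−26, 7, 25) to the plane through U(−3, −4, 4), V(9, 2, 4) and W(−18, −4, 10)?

√5

UV = (12, 6, 0) and UW = (−15, 0, 6), so a normal is n = UV × UW = (36, −72, 90).
d = |36·(-26) + (-72)·7 + 90·25 − 540| / √(1296 + 5184 + 8100) = |270| / (54√5) = √5.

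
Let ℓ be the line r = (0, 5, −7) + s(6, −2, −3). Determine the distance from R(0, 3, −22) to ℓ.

6√5

Direction vector d = (6, −2, −3).
AP = (0, −2, −15); AP·d = 49, |AP|² = 229, |d|² = 49.
distance² = |AP|² − (AP·d)²/|d|² = 229 − 2401/49 = 180, so the distance is 6√5.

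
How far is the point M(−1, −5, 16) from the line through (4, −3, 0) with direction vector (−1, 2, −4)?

Direction vector d = (−1, 2, −4).
AP = (−5, −2, 16), and AP × d = (−24, −36, −12).
|AP × d|² = 2016 and |d|² = 21, so the distance is √(2016/21) = √96 = 4√6.

4√6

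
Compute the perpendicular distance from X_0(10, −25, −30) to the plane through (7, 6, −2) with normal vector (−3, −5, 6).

The plane has equation n·(r − (7, 6, −2)) = 0, i.e. n·r = -63.
n = (−3, −5, 6); n·P − (-63) = -22; |n| = √70; distance = 22/√70 = 11√70/35.

22/√70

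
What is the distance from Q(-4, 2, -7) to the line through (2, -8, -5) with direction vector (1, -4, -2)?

Direction vector d = (1, -4, -2).
AP = (-6, 10, -2); AP·d = -42, |AP|² = 140, |d|² = 21.
distance² = |AP|² − (AP·d)²/|d|² = 140 − 1764/21 = 56, so the distance is 2√14.

2√14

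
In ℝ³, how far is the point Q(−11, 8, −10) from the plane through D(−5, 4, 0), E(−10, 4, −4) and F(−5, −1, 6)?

2√77/77

DE = (−5, 0, −4) and DF = (0, −5, 6), so a normal is n = DE × DF = (−20, 30, 25).
Then n·(−11, 8, −10) − 220 = −10.
|n| = √(400 + 900 + 625) = 5√77, so the distance is |-10|/(5√77) = 2/√77.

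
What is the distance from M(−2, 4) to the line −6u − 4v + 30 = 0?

√13

The normal to the line is n = (−6, −4) with |n| = 2√13.
|n·M − (-30)| = |-4 − (-30)| = 26, so the distance is 26/(2√13) = √13.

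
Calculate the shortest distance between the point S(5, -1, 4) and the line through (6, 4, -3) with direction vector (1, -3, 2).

√19

Direction vector d = (1, -3, 2).
AP = (-1, -5, 7), and AP × d = (11, 9, 8).
|AP × d|² = 266 and |d|² = 14, so the distance is √(266/14) = √19.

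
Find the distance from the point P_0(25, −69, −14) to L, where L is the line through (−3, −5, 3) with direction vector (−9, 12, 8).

Direction vector d = (−9, 12, 8).
AP = (28, −64, −17); AP·d = -1156, |AP|² = 5169, |d|² = 289.
distance² = |AP|² − (AP·d)²/|d|² = 5169 − 1336336/289 = 545, so the distance is √545.

√545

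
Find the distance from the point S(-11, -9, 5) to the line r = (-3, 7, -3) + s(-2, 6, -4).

Direction vector d = (-2, 6, -4).
AP = (-8, -16, 8); AP·d = -112, |AP|² = 384, |d|² = 56.
distance² = |AP|² − (AP·d)²/|d|² = 384 − 12544/56 = 160, so the distance is 4√10.

4√10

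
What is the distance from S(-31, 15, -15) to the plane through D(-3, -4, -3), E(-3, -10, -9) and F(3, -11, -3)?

10/11

DE = (0, -6, -6) and DF = (6, -7, 0), so a normal is n = DE × DF = (-42, -36, 36).
Then n·(-31, 15, -15) - 162 = 60.
|n| = √(1764 + 1296 + 1296) = 66, so the distance is |60|/66 = 10/11.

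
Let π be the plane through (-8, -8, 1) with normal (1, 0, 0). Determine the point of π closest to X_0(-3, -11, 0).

The perpendicular from X_0 has direction n = (1, 0, 0): r = (-3, -11, 0) + t(1, 0, 0).
Substitute into the plane: n·(X_0 + tn) = -8 gives -3 + 1t = -8, so t = -5.
Foot = (-3, -11, 0) + (-5)·(1, 0, 0) = (-8, -11, 0).

(-8, -11, 0)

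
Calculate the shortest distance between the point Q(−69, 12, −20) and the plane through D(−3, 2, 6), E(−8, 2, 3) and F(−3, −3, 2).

DE = (−5, 0, −3) and DF = (0, −5, −4), so a normal is n = DE × DF = (−15, −20, 25).
Then n·(−69, 12, −20) − 155 = 140.
|n| = √(225 + 400 + 625) = 25√2, so the distance is |140|/(25√2) = 14√2/5.

14√2/5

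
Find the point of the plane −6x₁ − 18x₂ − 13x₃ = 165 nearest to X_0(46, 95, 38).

(16, 5, -27)

n = (−6, −18, −13), |n|² = 529, and n·X_0 − 165 = -2645.
t = -2645/529 = -5, so the foot is X_0 − t·n = (46, 95, 38) − (-5)·(−6, −18, −13) = (16, 5, −27).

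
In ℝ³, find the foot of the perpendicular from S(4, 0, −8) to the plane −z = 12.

(4, 0, -12)

The perpendicular from S has direction n = (0, 0, −1): r = (4, 0, −8) + μ(0, 0, −1).
Substitute into the plane: n·(S + μn) = 12 gives 8 + 1μ = 12, so μ = 4.
Foot = (4, 0, −8) + 4·(0, 0, −1) = (4, 0, −12).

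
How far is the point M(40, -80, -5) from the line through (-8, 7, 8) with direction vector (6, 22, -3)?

√5281

Direction vector d = (6, 22, -3).
AP = (48, -87, -13), and AP × d = (547, 66, 1578).
|AP × d|² = 2793649 and |d|² = 529, so the distance is √(2793649/529) = √5281.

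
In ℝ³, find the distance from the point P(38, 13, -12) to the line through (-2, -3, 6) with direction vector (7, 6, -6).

Direction vector d = (7, 6, -6).
AP = (40, 16, -18), and AP × d = (12, 114, 128).
|AP × d|² = 29524 and |d|² = 121, so the distance is √(29524/121) = √244 = 2√61.

2√61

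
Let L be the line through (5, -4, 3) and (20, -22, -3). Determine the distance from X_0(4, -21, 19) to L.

A direction vector is d = (15, -18, -6).
AP = (-1, -17, 16), and AP × d = (390, 234, 273).
|AP × d|² = 281385 and |d|² = 585, so the distance is √(281385/585) = √481.

√481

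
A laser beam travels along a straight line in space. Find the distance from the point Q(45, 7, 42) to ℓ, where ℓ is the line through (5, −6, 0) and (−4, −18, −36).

A direction vector is d = (−9, −12, −36).
AP = (40, 13, 42); AP·d = -2028, |AP|² = 3533, |d|² = 1521.
distance² = |AP|² − (AP·d)²/|d|² = 3533 − 4112784/1521 = 829, so the distance is √829.

√829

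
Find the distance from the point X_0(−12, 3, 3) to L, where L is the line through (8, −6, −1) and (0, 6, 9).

3√21

A direction vector is d = (−8, 12, 10).
AP = (−20, 9, 4); AP·d = 308, |AP|² = 497, |d|² = 308.
distance² = |AP|² − (AP·d)²/|d|² = 497 − 94864/308 = 189, so the distance is 3√21.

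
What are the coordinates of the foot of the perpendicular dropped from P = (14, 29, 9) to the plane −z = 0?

The perpendicular from P has direction n = (0, 0, −1): r = (14, 29, 9) + λ(0, 0, −1).
Substitute into the plane: n·(P + λn) = 0 gives -9 + 1λ = 0, so λ = 9.
Foot = (14, 29, 9) + 9·(0, 0, −1) = (14, 29, 0).

(14, 29, 0)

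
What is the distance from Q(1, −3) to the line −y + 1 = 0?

4

The normal to the line is n = (0, −1) with |n| = 1.
|n·Q − (-1)| = |3 − (-1)| = 4, so the distance is 4/1 = 4.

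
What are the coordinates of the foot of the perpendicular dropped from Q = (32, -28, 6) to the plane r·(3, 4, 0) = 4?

The perpendicular from Q has direction n = (3, 4, 0): r = (32, -28, 6) + μ(3, 4, 0).
Substitute into the plane: n·(Q + μn) = 4 gives -16 + 25μ = 4, so μ = 4/5.
Foot = (32, -28, 6) + (4/5)·(3, 4, 0) = (172/5, -124/5, 6).

(172/5, -124/5, 6)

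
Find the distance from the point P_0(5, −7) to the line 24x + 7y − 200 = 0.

129/25

The normal to the line is n = (24, 7) with |n| = 25.
|n·P_0 − 200| = |71 − 200| = 129, so the distance is 129/25.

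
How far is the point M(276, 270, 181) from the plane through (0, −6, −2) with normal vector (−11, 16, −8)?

4

The plane has equation n·(r − (0, −6, −2)) = 0, i.e. n·r = -80.
n = (−11, 16, −8); n·P − (-80) = -84; |n| = 21; distance = 84/21 = 4.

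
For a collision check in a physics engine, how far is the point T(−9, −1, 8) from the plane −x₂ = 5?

n = (0, −1, 0); n·P − 5 = -4; |n| = 1; distance = 4/1 = 4.

4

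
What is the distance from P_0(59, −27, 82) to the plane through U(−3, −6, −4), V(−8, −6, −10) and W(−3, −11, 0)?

UV = (−5, 0, −6) and UW = (0, −5, 4), so a normal is n = UV × UW = (−30, 20, 25).
Then n·(59, −27, 82) − (−130) = −130.
|n| = √(900 + 400 + 625) = 5√77, so the distance is |-130|/(5√77) = 26√77/77.

26√77/77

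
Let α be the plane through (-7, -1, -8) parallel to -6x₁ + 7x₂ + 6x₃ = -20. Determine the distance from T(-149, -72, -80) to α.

7

Parallel planes share the normal n = (-6, 7, 6); since (-7, -1, -8) lies on the plane, its equation is -6x₁ + 7x₂ + 6x₃ = -13.
n = (-6, 7, 6); n·P − (-13) = -77; |n| = 11; distance = 77/11 = 7.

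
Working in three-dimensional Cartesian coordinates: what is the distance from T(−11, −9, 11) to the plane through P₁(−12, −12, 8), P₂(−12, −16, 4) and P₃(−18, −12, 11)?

P₁P₂ = (0, −4, −4) and P₁P₃ = (−6, 0, 3), so a normal is n = P₁P₂ × P₁P₃ = (−12, 24, −24).
n = (−12, 24, −24); n·P − (-336) = -12; |n| = 36; distance = 12/36 = 1/3.

1/3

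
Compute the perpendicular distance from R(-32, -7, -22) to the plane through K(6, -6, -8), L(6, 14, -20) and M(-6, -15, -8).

KL = (0, 20, -12) and KM = (-12, -9, 0), so a normal is n = KL × KM = (-108, 144, 240).
d = |(-108)·(-32) + 144·(-7) + 240·(-22) − (-3432)| / √(11664 + 20736 + 57600) = |600| / 300 = 2.

2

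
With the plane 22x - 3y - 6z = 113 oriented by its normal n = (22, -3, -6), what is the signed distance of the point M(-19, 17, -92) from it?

-30/23

n·M − 113 = -30.
|n| = 23, so the signed distance is -30/23.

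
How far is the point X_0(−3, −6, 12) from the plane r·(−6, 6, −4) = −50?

4√22/11

Normal vector n = (−6, 6, −4), and n·(−3, −6, 12) − (−50) = −16.
|n| = √(36 + 36 + 16) = 2√22, so the distance is |-16|/(2√22) = 4√22/11.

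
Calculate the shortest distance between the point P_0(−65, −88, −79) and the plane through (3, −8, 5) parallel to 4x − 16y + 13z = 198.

4

Parallel planes share the normal n = (4, −16, 13); since (3, −8, 5) lies on the plane, its equation is 4x − 16y + 13z = 205.
Then n·(−65, −88, −79) − 205 = −84.
|n| = √(16 + 256 + 169) = 21, so the distance is |-84|/21 = 4.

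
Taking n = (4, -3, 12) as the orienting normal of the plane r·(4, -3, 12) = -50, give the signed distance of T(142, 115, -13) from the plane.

9

n·T − (-50) = 117.
|n| = 13, so the signed distance is 117/13 = 9.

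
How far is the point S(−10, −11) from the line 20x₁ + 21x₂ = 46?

The normal to the line is n = (20, 21) with |n| = 29.
|n·S − 46| = |-431 − 46| = 477, so the distance is 477/29.

477/29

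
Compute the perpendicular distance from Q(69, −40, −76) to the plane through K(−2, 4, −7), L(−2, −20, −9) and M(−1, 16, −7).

4

KL = (0, −24, −2) and KM = (1, 12, 0), so a normal is n = KL × KM = (24, −2, 24).
Then n·(69, −40, −76) − (−224) = 136.
|n| = √(576 + 4 + 576) = 34, so the distance is |136|/34 = 4.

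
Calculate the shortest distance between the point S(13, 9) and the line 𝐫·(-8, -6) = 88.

123/5

d = |(-8)·13 + (-6)·9 − 88| / √(64 + 36) = |-246|/10 = 123/5.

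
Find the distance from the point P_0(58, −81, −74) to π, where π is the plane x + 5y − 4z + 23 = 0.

d = |1·58 + 5·(-81) + (-4)·(-74) − (-23)| / √(1 + 25 + 16) = |-28| / √42 = 28/√42.

28/√42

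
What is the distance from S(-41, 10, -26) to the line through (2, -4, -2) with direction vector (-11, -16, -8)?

2√545

Direction vector d = (-11, -16, -8).
AP = (-43, 14, -24); AP·d = 441, |AP|² = 2621, |d|² = 441.
distance² = |AP|² − (AP·d)²/|d|² = 2621 − 194481/441 = 2180, so the distance is 2√545.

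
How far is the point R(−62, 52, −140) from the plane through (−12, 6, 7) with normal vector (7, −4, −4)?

The plane has equation n·(r − (−12, 6, 7)) = 0, i.e. n·r = -136.
d = |7·(-62) + (-4)·52 + (-4)·(-140) − (-136)| / √(49 + 16 + 16) = |54| / 9 = 6.

6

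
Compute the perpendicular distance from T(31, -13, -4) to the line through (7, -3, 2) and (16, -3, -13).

√406

A direction vector is d = (9, 0, -15).
AP = (24, -10, -6); AP·d = 306, |AP|² = 712, |d|² = 306.
distance² = |AP|² − (AP·d)²/|d|² = 712 − 93636/306 = 406, so the distance is √406.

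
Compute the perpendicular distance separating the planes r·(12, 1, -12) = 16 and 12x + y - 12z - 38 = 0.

22/17

Both planes have normal n = (12, 1, -12), |n| = 17. Any point on the first plane is at distance |38 − 16|/|n| = 22/17 from the second.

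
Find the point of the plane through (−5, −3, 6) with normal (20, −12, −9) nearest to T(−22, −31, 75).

(-2, -43, 66)

n = (20, −12, −9), |n|² = 625, and n·T − (-118) = -625.
t = -625/625 = -1, so the foot is T − t·n = (−22, −31, 75) − (-1)·(20, −12, −9) = (−2, −43, 66).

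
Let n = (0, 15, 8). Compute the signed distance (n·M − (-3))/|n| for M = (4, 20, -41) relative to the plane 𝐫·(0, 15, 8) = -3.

-25/17

n·M − (-3) = -25.
|n| = 17, so the signed distance is -25/17.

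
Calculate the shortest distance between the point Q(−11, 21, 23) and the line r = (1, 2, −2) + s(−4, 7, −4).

Direction vector d = (−4, 7, −4).
AP = (−12, 19, 25), and AP × d = (−251, −148, −8).
|AP × d|² = 84969 and |d|² = 81, so the distance is √(84969/81) = √1049.

√1049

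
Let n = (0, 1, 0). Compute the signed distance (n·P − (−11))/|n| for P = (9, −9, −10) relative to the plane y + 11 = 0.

n·P − (-11) = 2.
|n| = 1, so the signed distance is 2/1 = 2.

2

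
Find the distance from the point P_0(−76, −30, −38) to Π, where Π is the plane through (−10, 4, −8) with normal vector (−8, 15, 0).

The plane has equation n·(r − (−10, 4, −8)) = 0, i.e. n·r = 140.
Then n·(−76, −30, −38) − 140 = 18.
|n| = √(64 + 225 + 0) = 17, so the distance is |18|/17 = 18/17.

18/17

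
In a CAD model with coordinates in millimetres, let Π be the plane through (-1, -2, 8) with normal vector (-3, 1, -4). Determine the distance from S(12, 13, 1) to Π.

2√26/13

The plane has equation n·(r − (-1, -2, 8)) = 0, i.e. n·r = -31.
n = (-3, 1, -4); n·P − (-31) = 4; |n| = √26; distance = 4/√26 = 2√26/13.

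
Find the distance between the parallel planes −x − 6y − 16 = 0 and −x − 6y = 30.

With common normal n = (−1, −6, 0) (|n| = √37), the distance is |16 − 30|/|n| = 14/√37.

14/√37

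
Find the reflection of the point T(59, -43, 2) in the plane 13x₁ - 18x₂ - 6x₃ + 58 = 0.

With n = (13, -18, -6), the signed offset is (n·T − (-58))/|n|² = 1587/529 = 3.
T' = T − 2t·n = (59, -43, 2) − 6·(13, -18, -6) = (-19, 65, 38).

(-19, 65, 38)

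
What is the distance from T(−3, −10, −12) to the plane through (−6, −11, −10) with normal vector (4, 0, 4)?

The plane has equation n·(r − (−6, −11, −10)) = 0, i.e. n·r = -64.
Then n·(−3, −10, −12) − (−64) = 4.
|n| = √(16 + 0 + 16) = 4√2, so the distance is |4|/(4√2) = 1/√2.

√2/2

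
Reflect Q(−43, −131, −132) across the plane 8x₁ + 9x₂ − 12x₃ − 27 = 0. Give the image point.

With n = (8, 9, −12), the signed offset is (n·Q − 27)/|n|² = 34/289 = 2/17.
Q' = Q − 2t·n = (−43, −131, −132) − (4/17)·(8, 9, −12) = (−763/17, −2263/17, −2196/17).

(-763/17, -2263/17, -2196/17)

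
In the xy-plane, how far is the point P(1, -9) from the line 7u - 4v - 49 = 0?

6√65/65

d = |7·1 + (-4)·(-9) − 49| / √(49 + 16) = |-6|/√65 = 6√65/65.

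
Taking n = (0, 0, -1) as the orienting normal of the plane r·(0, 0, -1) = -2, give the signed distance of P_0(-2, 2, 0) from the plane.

2

n·P_0 − (-2) = 2.
|n| = 1, so the signed distance is 2/1 = 2.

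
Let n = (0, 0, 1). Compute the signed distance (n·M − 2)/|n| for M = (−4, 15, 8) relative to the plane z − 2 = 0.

n·M − 2 = 6.
|n| = 1, so the signed distance is 6/1 = 6.

6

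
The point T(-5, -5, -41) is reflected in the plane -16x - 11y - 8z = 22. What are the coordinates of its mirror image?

(27, 17, -25)

n = (-16, -11, -8), |n|² = 441, n·T − 22 = 441, so t = 441/441 = 1.
Foot F = T − 1·n = (11, 6, -33); the reflection is 2F − T = (27, 17, -25).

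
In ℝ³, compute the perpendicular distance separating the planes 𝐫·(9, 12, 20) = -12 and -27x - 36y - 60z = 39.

1/25

Divide the second equation by -3 to match normals: 9x + 12y + 20z = -13.
Both planes have normal n = (9, 12, 20), |n| = 25. Any point on the first plane is at distance |(-13) − (-12)|/|n| = 1/25 from the second.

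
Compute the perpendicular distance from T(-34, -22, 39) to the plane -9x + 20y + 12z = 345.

d = |(-9)·(-34) + 20·(-22) + 12·39 − 345| / √(81 + 400 + 144) = |-11| / 25 = 11/25.

11/25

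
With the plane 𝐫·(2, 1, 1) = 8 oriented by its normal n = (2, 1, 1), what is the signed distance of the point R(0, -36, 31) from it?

-13√6/6

n·R − 8 = -13.
|n| = √6, so the signed distance is -13√6/6.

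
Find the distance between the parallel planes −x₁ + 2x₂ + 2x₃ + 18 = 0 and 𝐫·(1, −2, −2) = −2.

Divide the second equation by -1 to match normals: −x₁ + 2x₂ + 2x₃ = 2.
With common normal n = (−1, 2, 2) (|n| = 3), the distance is |(-18) − 2|/|n| = 20/3.

20/3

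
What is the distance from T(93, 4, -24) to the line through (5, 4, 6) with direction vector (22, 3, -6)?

Direction vector d = (22, 3, -6).
AP = (88, 0, -30), and AP × d = (90, -132, 264).
|AP × d|² = 95220 and |d|² = 529, so the distance is √(95220/529) = √180 = 6√5.

6√5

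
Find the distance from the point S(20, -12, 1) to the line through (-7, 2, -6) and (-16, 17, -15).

√286

A direction vector is d = (-9, 15, -9).
AP = (27, -14, 7), and AP × d = (21, 180, 279).
|AP × d|² = 110682 and |d|² = 387, so the distance is √(110682/387) = √286.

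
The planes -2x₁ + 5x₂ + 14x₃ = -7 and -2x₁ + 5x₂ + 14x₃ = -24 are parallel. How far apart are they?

With common normal n = (-2, 5, 14) (|n| = 15), the distance is |(-7) − (-24)|/|n| = 17/15.

17/15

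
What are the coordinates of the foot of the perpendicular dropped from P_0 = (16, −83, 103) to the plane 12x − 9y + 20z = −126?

(-44, -38, 3)

The perpendicular from P_0 has direction n = (12, −9, 20): r = (16, −83, 103) + μ(12, −9, 20).
Substitute into the plane: n·(P_0 + μn) = -126 gives 2999 + 625μ = -126, so μ = -5.
Foot = (16, −83, 103) + (-5)·(12, −9, 20) = (−44, −38, 3).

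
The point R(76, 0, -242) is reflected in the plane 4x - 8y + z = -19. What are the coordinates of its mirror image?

(68, 16, -244)

n = (4, -8, 1), |n|² = 81, n·R − (-19) = 81, so t = 81/81 = 1.
Foot F = R − 1·n = (72, 8, -243); the reflection is 2F − R = (68, 16, -244).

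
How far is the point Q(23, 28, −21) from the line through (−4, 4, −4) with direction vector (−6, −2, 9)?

√505

Direction vector d = (−6, −2, 9).
AP = (27, 24, −17), and AP × d = (182, −141, 90).
|AP × d|² = 61105 and |d|² = 121, so the distance is √(61105/121) = √505.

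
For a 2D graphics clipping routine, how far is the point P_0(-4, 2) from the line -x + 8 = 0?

d = |(-1)·(-4) + 0·2 − (-8)| / √(1 + 0) = |12|/1 = 12.

12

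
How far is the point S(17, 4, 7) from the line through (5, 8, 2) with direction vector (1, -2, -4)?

√185

Direction vector d = (1, -2, -4).
AP = (12, -4, 5); AP·d = 0, |AP|² = 185, |d|² = 21.
distance² = |AP|² − (AP·d)²/|d|² = 185 − 0/21 = 185, so the distance is √185.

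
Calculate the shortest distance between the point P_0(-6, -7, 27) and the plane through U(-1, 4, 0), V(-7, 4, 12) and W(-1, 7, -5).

2√70/35

UV = (-6, 0, 12) and UW = (0, 3, -5), so a normal is n = UV × UW = (-36, -30, -18).
Then n·(-6, -7, 27) - (-84) = 24.
|n| = √(1296 + 900 + 324) = 6√70, so the distance is |24|/(6√70) = 2√70/35.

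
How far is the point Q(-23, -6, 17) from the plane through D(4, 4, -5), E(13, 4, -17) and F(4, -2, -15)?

4√2/5

DE = (9, 0, -12) and DF = (0, -6, -10), so a normal is n = DE × DF = (-72, 90, -54).
d = |(-72)·(-23) + 90·(-6) + (-54)·17 − 342| / √(5184 + 8100 + 2916) = |-144| / (90√2) = 4√2/5.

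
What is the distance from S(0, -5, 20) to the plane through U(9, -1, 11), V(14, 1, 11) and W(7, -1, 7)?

UV = (5, 2, 0) and UW = (-2, 0, -4), so a normal is n = UV × UW = (-8, 20, 4).
d = |(-8)·0 + 20·(-5) + 4·20 − (-48)| / √(64 + 400 + 16) = |28| / (4√30) = 7√30/30.

7/√30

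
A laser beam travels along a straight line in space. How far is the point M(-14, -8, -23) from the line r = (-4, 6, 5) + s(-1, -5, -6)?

Direction vector d = (-1, -5, -6).
AP = (-10, -14, -28), and AP × d = (-56, -32, 36).
|AP × d|² = 5456 and |d|² = 62, so the distance is √(5456/62) = √88 = 2√22.

2√22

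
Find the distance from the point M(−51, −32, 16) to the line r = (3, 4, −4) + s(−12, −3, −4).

Direction vector d = (−12, −3, −4).
AP = (−54, −36, 20), and AP × d = (204, −456, −270).
|AP × d|² = 322452 and |d|² = 169, so the distance is √(322452/169) = √1908 = 6√53.

6√53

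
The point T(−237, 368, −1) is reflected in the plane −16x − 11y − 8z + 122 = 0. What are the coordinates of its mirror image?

n = (−16, −11, −8), |n|² = 441, n·T − (-122) = -126, so t = -126/441 = -2/7.
Foot F = T − (-2/7)·n = (−1691/7, 2554/7, −23/7); the reflection is 2F − T = (−1723/7, 2532/7, −39/7).

(-1723/7, 2532/7, -39/7)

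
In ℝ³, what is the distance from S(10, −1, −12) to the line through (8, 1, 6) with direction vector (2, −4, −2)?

Direction vector d = (2, −4, −2).
AP = (2, −2, −18); AP·d = 48, |AP|² = 332, |d|² = 24.
distance² = |AP|² − (AP·d)²/|d|² = 332 − 2304/24 = 236, so the distance is 2√59.

2√59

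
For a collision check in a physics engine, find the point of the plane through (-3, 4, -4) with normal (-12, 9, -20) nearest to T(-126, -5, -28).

The perpendicular from T has direction n = (-12, 9, -20): r = (-126, -5, -28) + μ(-12, 9, -20).
Substitute into the plane: n·(T + μn) = 152 gives 2027 + 625μ = 152, so μ = -3.
Foot = (-126, -5, -28) + (-3)·(-12, 9, -20) = (-90, -32, 32).

(-90, -32, 32)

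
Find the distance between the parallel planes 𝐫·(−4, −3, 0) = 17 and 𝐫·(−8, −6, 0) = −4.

19/5

Divide the second equation by 2 to match normals: −4x − 3y = -2.
With common normal n = (−4, −3, 0) (|n| = 5), the distance is |17 − (-2)|/|n| = 19/5.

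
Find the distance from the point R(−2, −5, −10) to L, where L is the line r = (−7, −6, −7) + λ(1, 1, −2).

Direction vector d = (1, 1, −2).
AP = (5, 1, −3), and AP × d = (1, 7, 4).
|AP × d|² = 66 and |d|² = 6, so the distance is √(66/6) = √11.

√11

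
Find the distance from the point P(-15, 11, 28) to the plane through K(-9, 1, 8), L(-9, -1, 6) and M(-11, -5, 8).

8√11/11

KL = (0, -2, -2) and KM = (-2, -6, 0), so a normal is n = KL × KM = (-12, 4, -4).
Then n·(-15, 11, 28) - 80 = 32.
|n| = √(144 + 16 + 16) = 4√11, so the distance is |32|/(4√11) = 8/√11.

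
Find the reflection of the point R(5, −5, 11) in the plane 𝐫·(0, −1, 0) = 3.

(5, -1, 11)

n = (0, −1, 0), |n|² = 1, n·R − 3 = 2, so t = 2/1 = 2.
Foot F = R − 2·n = (5, −3, 11); the reflection is 2F − R = (5, −1, 11).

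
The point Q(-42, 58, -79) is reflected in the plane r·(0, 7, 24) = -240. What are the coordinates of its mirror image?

(-42, 86, 17)

n = (0, 7, 24), |n|² = 625, n·Q − (-240) = -1250, so t = -1250/625 = -2.
Foot F = Q − (-2)·n = (-42, 72, -31); the reflection is 2F − Q = (-42, 86, 17).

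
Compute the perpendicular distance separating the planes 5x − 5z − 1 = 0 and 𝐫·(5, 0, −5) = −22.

23√2/10

Both planes have normal n = (5, 0, −5), |n| = 5√2. Any point on the first plane is at distance |(-22) − 1|/|n| = 23/(5√2) = 23√2/10 from the second.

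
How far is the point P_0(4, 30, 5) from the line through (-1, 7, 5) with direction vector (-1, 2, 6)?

3√57

Direction vector d = (-1, 2, 6).
AP = (5, 23, 0); AP·d = 41, |AP|² = 554, |d|² = 41.
distance² = |AP|² − (AP·d)²/|d|² = 554 − 1681/41 = 513, so the distance is 3√57.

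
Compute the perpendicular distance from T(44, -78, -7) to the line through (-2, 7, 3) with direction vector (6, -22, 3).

√977

Direction vector d = (6, -22, 3).
AP = (46, -85, -10); AP·d = 2116, |AP|² = 9441, |d|² = 529.
distance² = |AP|² − (AP·d)²/|d|² = 9441 − 4477456/529 = 977, so the distance is √977.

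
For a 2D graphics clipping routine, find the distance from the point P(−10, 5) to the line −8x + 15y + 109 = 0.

d = |(-8)·(-10) + 15·5 − (-109)| / √(64 + 225) = |264|/17 = 264/17.

264/17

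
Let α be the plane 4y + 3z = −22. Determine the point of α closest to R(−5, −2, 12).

(-5, -10, 6)

n = (0, 4, 3), |n|² = 25, and n·R − (-22) = 50.
t = 50/25 = 2, so the foot is R − t·n = (−5, −2, 12) − 2·(0, 4, 3) = (−5, −10, 6).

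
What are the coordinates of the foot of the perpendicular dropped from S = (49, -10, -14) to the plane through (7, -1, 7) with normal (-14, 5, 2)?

(7, 5, -8)

n = (-14, 5, 2), |n|² = 225, and n·S − (-89) = -675.
t = -675/225 = -3, so the foot is S − t·n = (49, -10, -14) − (-3)·(-14, 5, 2) = (7, 5, -8).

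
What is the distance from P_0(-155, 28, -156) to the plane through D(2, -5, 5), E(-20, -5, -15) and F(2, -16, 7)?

DE = (-22, 0, -20) and DF = (0, -11, 2), so a normal is n = DE × DF = (-220, 44, 242).
Then n·(-155, 28, -156) - 550 = -2970.
|n| = √(48400 + 1936 + 58564) = 330, so the distance is |-2970|/330 = 9.

9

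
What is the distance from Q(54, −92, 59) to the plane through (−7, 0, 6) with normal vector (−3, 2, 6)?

The plane has equation n·(r − (−7, 0, 6)) = 0, i.e. n·r = 57.
Then n·(54, −92, 59) − 57 = −49.
|n| = √(9 + 4 + 36) = 7, so the distance is |-49|/7 = 7.

7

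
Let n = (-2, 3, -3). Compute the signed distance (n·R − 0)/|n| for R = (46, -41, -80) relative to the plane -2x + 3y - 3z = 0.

25√22/22

n·R − 0 = 25.
|n| = √22, so the signed distance is 25√22/22.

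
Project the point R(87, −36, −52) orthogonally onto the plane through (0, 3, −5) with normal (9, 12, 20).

(96, -24, -32)

The perpendicular from R has direction n = (9, 12, 20): r = (87, −36, −52) + λ(9, 12, 20).
Substitute into the plane: n·(R + λn) = -64 gives -689 + 625λ = -64, so λ = 1.
Foot = (87, −36, −52) + 1·(9, 12, 20) = (96, −24, −32).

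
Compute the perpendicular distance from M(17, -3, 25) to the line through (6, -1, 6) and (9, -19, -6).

A direction vector is d = (3, -18, -12).
AP = (11, -2, 19); AP·d = -159, |AP|² = 486, |d|² = 477.
distance² = |AP|² − (AP·d)²/|d|² = 486 − 25281/477 = 433, so the distance is √433.

√433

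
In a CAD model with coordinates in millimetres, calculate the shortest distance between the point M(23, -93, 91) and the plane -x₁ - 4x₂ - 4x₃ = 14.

d = |(-1)·23 + (-4)·(-93) + (-4)·91 − 14| / √(1 + 16 + 16) = |-29| / √33 = 29/√33.

29/√33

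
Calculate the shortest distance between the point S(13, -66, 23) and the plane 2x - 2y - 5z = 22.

n = (2, -2, -5); n·P − 22 = 21; |n| = √33; distance = 21/√33 = 7√33/11.

21/√33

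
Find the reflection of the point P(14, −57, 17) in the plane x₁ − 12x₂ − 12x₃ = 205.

n = (1, −12, −12), |n|² = 289, n·P − 205 = 289, so t = 289/289 = 1.
Foot F = P − 1·n = (13, −45, 29); the reflection is 2F − P = (12, −33, 41).

(12, -33, 41)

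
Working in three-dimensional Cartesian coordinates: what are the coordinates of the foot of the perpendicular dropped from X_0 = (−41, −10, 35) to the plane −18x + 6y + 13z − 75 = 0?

(-5, -22, 9)

The perpendicular from X_0 has direction n = (−18, 6, 13): r = (−41, −10, 35) + λ(−18, 6, 13).
Substitute into the plane: n·(X_0 + λn) = 75 gives 1133 + 529λ = 75, so λ = -2.
Foot = (−41, −10, 35) + (-2)·(−18, 6, 13) = (−5, −22, 9).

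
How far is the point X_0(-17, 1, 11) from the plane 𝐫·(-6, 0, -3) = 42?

9√5/5

Normal vector n = (-6, 0, -3), and n·(-17, 1, 11) - 42 = 27.
|n| = √(36 + 0 + 9) = 3√5, so the distance is |27|/(3√5) = 9/√5.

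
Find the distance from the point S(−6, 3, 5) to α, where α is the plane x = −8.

Normal vector n = (1, 0, 0), and n·(−6, 3, 5) − (−8) = 2.
|n| = √(1 + 0 + 0) = 1, so the distance is |2|/1 = 2.

2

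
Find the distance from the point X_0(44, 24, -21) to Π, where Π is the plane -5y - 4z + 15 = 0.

21/√41

n = (0, -5, -4); n·P − (-15) = -21; |n| = √41; distance = 21/√41.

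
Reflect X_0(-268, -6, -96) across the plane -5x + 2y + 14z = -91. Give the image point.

n = (-5, 2, 14), |n|² = 225, n·X_0 − (-91) = 75, so t = 75/225 = 1/3.
Foot F = X_0 − (1/3)·n = (-799/3, -20/3, -302/3); the reflection is 2F − X_0 = (-794/3, -22/3, -316/3).

(-794/3, -22/3, -316/3)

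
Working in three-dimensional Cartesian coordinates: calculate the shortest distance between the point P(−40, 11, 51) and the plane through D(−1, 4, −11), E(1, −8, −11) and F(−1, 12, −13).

DE = (2, −12, 0) and DF = (0, 8, −2), so a normal is n = DE × DF = (24, 4, 16).
Then n·(−40, 11, 51) − (−184) = 84.
|n| = √(576 + 16 + 256) = 4√53, so the distance is |84|/(4√53) = 21√53/53.

21/√53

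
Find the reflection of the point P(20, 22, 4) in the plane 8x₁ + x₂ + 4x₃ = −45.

(-28, 16, -20)

n = (8, 1, 4), |n|² = 81, n·P − (-45) = 243, so t = 243/81 = 3.
Foot F = P − 3·n = (−4, 19, −8); the reflection is 2F − P = (−28, 16, −20).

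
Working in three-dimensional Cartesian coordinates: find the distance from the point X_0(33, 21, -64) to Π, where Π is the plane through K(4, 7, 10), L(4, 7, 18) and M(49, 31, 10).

22/17

KL = (0, 0, 8) and KM = (45, 24, 0), so a normal is n = KL × KM = (-192, 360, 0).
n = (-192, 360, 0); n·P − 1752 = -528; |n| = 408; distance = 528/408 = 22/17.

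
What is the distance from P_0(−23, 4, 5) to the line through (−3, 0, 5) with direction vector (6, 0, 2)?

Direction vector d = (6, 0, 2).
AP = (−20, 4, 0), and AP × d = (8, 40, −24).
|AP × d|² = 2240 and |d|² = 40, so the distance is √(2240/40) = √56 = 2√14.

2√14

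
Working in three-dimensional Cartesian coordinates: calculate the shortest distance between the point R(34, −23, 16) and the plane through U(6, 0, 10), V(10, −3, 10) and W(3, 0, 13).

10/√34

UV = (4, −3, 0) and UW = (−3, 0, 3), so a normal is n = UV × UW = (−9, −12, −9).
d = |(-9)·34 + (-12)·(-23) + (-9)·16 − (-144)| / √(81 + 144 + 81) = |-30| / (3√34) = 5√34/17.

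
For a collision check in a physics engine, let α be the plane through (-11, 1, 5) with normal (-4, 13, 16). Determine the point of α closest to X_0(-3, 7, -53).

(-11, 33, -21)

The perpendicular from X_0 has direction n = (-4, 13, 16): r = (-3, 7, -53) + t(-4, 13, 16).
Substitute into the plane: n·(X_0 + tn) = 137 gives -745 + 441t = 137, so t = 2.
Foot = (-3, 7, -53) + 2·(-4, 13, 16) = (-11, 33, -21).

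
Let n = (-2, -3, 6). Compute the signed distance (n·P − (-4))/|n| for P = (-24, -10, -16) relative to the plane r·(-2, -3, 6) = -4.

-2

n·P − (-4) = -14.
|n| = 7, so the signed distance is -14/7 = -2.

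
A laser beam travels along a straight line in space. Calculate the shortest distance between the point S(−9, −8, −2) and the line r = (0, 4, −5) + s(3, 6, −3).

3√2

Direction vector d = (3, 6, −3).
AP = (−9, −12, 3); AP·d = -108, |AP|² = 234, |d|² = 54.
distance² = |AP|² − (AP·d)²/|d|² = 234 − 11664/54 = 18, so the distance is 3√2.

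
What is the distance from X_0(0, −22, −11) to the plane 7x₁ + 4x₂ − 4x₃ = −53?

1

Normal vector n = (7, 4, −4), and n·(0, −22, −11) − (−53) = 9.
|n| = √(49 + 16 + 16) = 9, so the distance is |9|/9 = 1.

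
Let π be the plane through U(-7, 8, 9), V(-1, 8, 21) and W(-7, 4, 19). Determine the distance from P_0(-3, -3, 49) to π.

3/√5

UV = (6, 0, 12) and UW = (0, -4, 10), so a normal is n = UV × UW = (48, -60, -24).
n = (48, -60, -24); n·P − (-1032) = -108; |n| = 36√5; distance = 108/(36√5) = 3/√5.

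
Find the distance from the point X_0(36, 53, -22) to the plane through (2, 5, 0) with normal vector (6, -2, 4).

The plane has equation n·(r − (2, 5, 0)) = 0, i.e. n·r = 2.
n = (6, -2, 4); n·P − 2 = 20; |n| = 2√14; distance = 20/(2√14) = 10/√14.

10/√14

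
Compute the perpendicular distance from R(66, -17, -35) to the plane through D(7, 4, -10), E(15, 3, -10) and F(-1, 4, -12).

DE = (8, -1, 0) and DF = (-8, 0, -2), so a normal is n = DE × DF = (2, 16, -8).
d = |2·66 + 16·(-17) + (-8)·(-35) − 158| / √(4 + 256 + 64) = |-18| / 18 = 1.

1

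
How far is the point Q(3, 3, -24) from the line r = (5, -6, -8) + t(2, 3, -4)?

4√5

Direction vector d = (2, 3, -4).
AP = (-2, 9, -16); AP·d = 87, |AP|² = 341, |d|² = 29.
distance² = |AP|² − (AP·d)²/|d|² = 341 − 7569/29 = 80, so the distance is 4√5.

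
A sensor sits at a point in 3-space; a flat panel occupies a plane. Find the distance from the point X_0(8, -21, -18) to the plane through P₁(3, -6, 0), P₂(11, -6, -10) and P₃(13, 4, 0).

28/√66

P₁P₂ = (8, 0, -10) and P₁P₃ = (10, 10, 0), so a normal is n = P₁P₂ × P₁P₃ = (100, -100, 80).
d = |100·8 + (-100)·(-21) + 80·(-18) − 900| / √(10000 + 10000 + 6400) = |560| / (20√66) = 28/√66.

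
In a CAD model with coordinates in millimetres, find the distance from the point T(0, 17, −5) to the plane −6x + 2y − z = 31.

d = |(-6)·0 + 2·17 + (-1)·(-5) − 31| / √(36 + 4 + 1) = |8| / √41 = 8√41/41.

8/√41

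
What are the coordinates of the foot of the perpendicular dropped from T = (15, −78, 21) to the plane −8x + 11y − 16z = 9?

n = (−8, 11, −16), |n|² = 441, and n·T − 9 = -1323.
t = -1323/441 = -3, so the foot is T − t·n = (15, −78, 21) − (-3)·(−8, 11, −16) = (−9, −45, −27).

(-9, -45, -27)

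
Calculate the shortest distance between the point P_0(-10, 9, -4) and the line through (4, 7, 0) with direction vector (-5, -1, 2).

4√6

Direction vector d = (-5, -1, 2).
AP = (-14, 2, -4); AP·d = 60, |AP|² = 216, |d|² = 30.
distance² = |AP|² − (AP·d)²/|d|² = 216 − 3600/30 = 96, so the distance is 4√6.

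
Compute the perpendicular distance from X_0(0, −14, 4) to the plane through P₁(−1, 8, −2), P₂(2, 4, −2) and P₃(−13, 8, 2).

10/13

P₁P₂ = (3, −4, 0) and P₁P₃ = (−12, 0, 4), so a normal is n = P₁P₂ × P₁P₃ = (−16, −12, −48).
n = (−16, −12, −48); n·P − 16 = -40; |n| = 52; distance = 40/52 = 10/13.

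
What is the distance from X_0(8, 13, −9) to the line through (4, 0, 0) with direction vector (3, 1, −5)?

Direction vector d = (3, 1, −5).
AP = (4, 13, −9); AP·d = 70, |AP|² = 266, |d|² = 35.
distance² = |AP|² − (AP·d)²/|d|² = 266 − 4900/35 = 126, so the distance is 3√14.

3√14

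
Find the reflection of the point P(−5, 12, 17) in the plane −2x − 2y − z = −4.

(-17, 0, 11)

With n = (−2, −2, −1), the signed offset is (n·P − (-4))/|n|² = -27/9 = -3.
P' = P − 2t·n = (−5, 12, 17) − (-6)·(−2, −2, −1) = (−17, 0, 11).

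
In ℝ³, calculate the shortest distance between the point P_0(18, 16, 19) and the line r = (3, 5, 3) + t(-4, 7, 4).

Direction vector d = (-4, 7, 4).
AP = (15, 11, 16), and AP × d = (-68, -124, 149).
|AP × d|² = 42201 and |d|² = 81, so the distance is √(42201/81) = √521.

√521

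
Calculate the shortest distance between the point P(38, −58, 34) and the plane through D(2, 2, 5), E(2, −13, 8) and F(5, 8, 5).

DE = (0, −15, 3) and DF = (3, 6, 0), so a normal is n = DE × DF = (−18, 9, 45).
Then n·(38, −58, 34) − 207 = 117.
|n| = √(324 + 81 + 2025) = 9√30, so the distance is |117|/(9√30) = 13/√30.

13√30/30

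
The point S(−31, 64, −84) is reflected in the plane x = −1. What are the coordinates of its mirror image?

(29, 64, -84)

With n = (1, 0, 0), the signed offset is (n·S − (-1))/|n|² = -30/1 = -30.
S' = S − 2t·n = (−31, 64, −84) − (-60)·(1, 0, 0) = (29, 64, −84).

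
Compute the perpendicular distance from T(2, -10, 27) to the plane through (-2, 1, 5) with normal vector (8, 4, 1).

10/9

The plane has equation n·(r − (-2, 1, 5)) = 0, i.e. n·r = -7.
d = |8·2 + 4·(-10) + 1·27 − (-7)| / √(64 + 16 + 1) = |10| / 9 = 10/9.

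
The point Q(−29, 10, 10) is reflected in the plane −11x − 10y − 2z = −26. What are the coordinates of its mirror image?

(-7, 30, 14)

n = (−11, −10, −2), |n|² = 225, n·Q − (-26) = 225, so t = 225/225 = 1.
Foot F = Q − 1·n = (−18, 20, 12); the reflection is 2F − Q = (−7, 30, 14).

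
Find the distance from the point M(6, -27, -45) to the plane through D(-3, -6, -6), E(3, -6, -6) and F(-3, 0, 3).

DE = (6, 0, 0) and DF = (0, 6, 9), so a normal is n = DE × DF = (0, -54, 36).
d = |(-54)·(-27) + 36·(-45) − 108| / √(0 + 2916 + 1296) = |-270| / (18√13) = 15√13/13.

15/√13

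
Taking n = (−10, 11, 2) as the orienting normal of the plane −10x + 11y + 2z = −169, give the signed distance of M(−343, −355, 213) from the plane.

8

n·M − (-169) = 120.
|n| = 15, so the signed distance is 120/15 = 8.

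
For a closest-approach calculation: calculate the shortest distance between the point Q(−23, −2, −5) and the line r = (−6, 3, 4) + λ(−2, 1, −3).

3√19

Direction vector d = (−2, 1, −3).
AP = (−17, −5, −9); AP·d = 56, |AP|² = 395, |d|² = 14.
distance² = |AP|² − (AP·d)²/|d|² = 395 − 3136/14 = 171, so the distance is 3√19.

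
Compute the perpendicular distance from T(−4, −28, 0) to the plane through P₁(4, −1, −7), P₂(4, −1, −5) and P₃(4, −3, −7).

8

P₁P₂ = (0, 0, 2) and P₁P₃ = (0, −2, 0), so a normal is n = P₁P₂ × P₁P₃ = (4, 0, 0).
n = (4, 0, 0); n·P − 16 = -32; |n| = 4; distance = 32/4 = 8.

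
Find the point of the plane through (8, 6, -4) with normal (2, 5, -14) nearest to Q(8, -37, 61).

n = (2, 5, -14), |n|² = 225, and n·Q − 102 = -1125.
t = -1125/225 = -5, so the foot is Q − t·n = (8, -37, 61) − (-5)·(2, 5, -14) = (18, -12, -9).

(18, -12, -9)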